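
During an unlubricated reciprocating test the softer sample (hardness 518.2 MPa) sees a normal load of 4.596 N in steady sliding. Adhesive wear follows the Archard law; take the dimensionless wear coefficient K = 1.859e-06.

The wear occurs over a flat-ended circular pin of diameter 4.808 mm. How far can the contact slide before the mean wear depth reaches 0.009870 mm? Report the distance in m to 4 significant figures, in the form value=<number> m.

value=1.087e+04 m

Shown intermediates are rounded; the computation keeps full precision, and one final rounding to four significant digits.
Hardness H = 518.2 MPa = 5.182e+08 Pa.
Pin diameter d = 4.808 mm = 0.004808 m. Contact area A = π·d²/4 = π·(0.004808 m)²/4 = 1.816e-05 m².
Depth limit h_lim = 0.009870 mm = 9.870e-06 m.
In SI base units: W = 4.596 N, H = 5.182e+08 Pa, K = 1.859e-06.
Permissible volume V_lim = h_lim·A = 9.870e-06 · 1.816e-05 = 1.792e-10 m³.
Thus life L = V_lim·H/(K·W) = 1.792e-10 · 5.182e+08 / (1.859e-06 · 4.596) = 1.087e+04 m.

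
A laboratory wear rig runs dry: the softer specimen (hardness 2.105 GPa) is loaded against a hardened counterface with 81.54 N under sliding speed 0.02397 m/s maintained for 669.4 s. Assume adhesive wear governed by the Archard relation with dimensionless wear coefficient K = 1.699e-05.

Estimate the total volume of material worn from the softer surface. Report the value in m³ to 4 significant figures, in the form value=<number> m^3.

All working math holds full precision. The intermediates are shown rounded, and a single final rounding: 4 significant figures.
Convert: Distance L = v·t = 0.02397 m/s × 669.4 s = 16.05 m.
Convert: Hardness H = 2.105 GPa = 2.105e+09 Pa.
In SI base units, W = 81.54 N, H = 2.105e+09 Pa, K = 1.699e-05.
Archard relation: V = K·W·L/H = 1.699e-05 · 81.54 · 16.05 / 2.105e+09 = 1.056e-11 m³.

value=1.056e-11 m^3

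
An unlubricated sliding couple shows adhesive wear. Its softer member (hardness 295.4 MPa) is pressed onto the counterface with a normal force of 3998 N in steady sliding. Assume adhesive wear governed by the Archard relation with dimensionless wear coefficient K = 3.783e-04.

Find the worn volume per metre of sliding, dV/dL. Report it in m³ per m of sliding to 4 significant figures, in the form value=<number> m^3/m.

Displayed values are rounded; the algebra keeps full float precision. Rounded once at the end, at 4 significant digits.
Convert: Hardness H = 295.4 MPa = 2.954e+08 Pa.
In SI base units, W = 3998 N, H = 2.954e+08 Pa, K = 3.783e-04.
Sliding wear rate dV/dL = K·W/H: 3.783e-04 · 3998 / 2.954e+08 = 5.120e-09 m³/m.

value=5.120e-09 m^3/m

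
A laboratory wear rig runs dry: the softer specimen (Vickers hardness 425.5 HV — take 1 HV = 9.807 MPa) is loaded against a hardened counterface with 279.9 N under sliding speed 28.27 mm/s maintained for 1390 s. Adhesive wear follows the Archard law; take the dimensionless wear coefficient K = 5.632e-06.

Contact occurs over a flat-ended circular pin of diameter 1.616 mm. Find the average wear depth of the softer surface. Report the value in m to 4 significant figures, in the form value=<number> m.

The intermediates appear rounded, and the computation runs at full float precision — a lone final rounding, at four significant figures.
Sliding speed v = 28.27 mm/s = 0.02827 m/s. Sliding distance L = v·t = 0.02827 m/s × 1390 s = 39.30 m.
Hardness H = 425.5 HV × 9.807 MPa/HV = 4173 MPa = 4.173e+09 Pa.
Pin diameter d = 1.616 mm = 0.001616 m. Contact area A = π·d²/4 = π·(0.001616 m)²/4 = 2.051e-06 m².
Working in SI base units: W = 279.9 N, H = 4.173e+09 Pa, K = 5.632e-06.
Archard volume V = K·W·L/H = 5.632e-06 · 279.9 · 39.30 / 4.173e+09 = 1.484e-11 m³.
Depth h = V/A = 1.484e-11 / 2.051e-06 = 7.238e-06 m.

value=7.238e-06 m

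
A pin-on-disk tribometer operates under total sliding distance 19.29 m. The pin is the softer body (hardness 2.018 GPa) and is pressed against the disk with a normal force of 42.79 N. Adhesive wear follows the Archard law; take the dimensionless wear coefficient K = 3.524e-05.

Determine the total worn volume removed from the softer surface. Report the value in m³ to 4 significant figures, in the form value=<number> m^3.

value=1.441e-11 m^3

The computation holds full precision; intermediate values are displayed rounded; one last rounding to four significant figures.
Convert: Hardness H = 2.018 GPa = 2.018e+09 Pa.
Working in SI base units: W = 42.79 N, H = 2.018e+09 Pa, K = 3.524e-05.
By Archard's law, V = K·W·L/H = 3.524e-05 · 42.79 · 19.29 / 2.018e+09 = 1.441e-11 m³.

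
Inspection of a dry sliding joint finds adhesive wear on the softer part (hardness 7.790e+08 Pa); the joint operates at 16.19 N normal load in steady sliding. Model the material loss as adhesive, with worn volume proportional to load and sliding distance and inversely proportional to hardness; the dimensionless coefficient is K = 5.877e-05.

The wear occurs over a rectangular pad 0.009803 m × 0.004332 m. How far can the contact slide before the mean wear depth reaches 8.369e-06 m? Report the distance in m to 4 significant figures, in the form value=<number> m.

value=291.0 m

Intermediate values appear rounded, and all arithmetic carries full float precision. Rounded once at the end, at four significant figures.
Convert: Contact area A = 0.009803 m × 0.004332 m = 4.247e-05 m².
Working in SI base units: W = 16.19 N, H = 7.790e+08 Pa, K = 5.877e-05.
At the depth limit, V_lim = h_lim·A = 8.369e-06 · 4.247e-05 = 3.554e-10 m³.
Sliding life L = V_lim·H/(K·W) = 3.554e-10 · 7.790e+08 / (5.877e-05 · 16.19) = 291.0 m.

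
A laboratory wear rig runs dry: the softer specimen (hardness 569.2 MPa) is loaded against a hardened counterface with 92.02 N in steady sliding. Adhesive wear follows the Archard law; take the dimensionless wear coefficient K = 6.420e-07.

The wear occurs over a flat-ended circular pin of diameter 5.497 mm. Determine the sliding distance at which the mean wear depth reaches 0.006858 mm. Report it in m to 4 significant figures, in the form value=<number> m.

Intermediates are printed rounded, and every step carries full precision — rounded once at the end, at four significant digits.
Convert: Hardness H = 569.2 MPa = 5.692e+08 Pa.
Convert: Pin diameter d = 5.497 mm = 0.005497 m. Contact area A = π·d²/4 = π·(0.005497 m)²/4 = 2.373e-05 m².
Convert: Depth limit h_lim = 0.006858 mm = 6.858e-06 m.
SI base units throughout: W = 92.02 N, H = 5.692e+08 Pa, K = 6.420e-07.
Limit volume V_lim = h_lim·A = 6.858e-06 · 2.373e-05 = 1.628e-10 m³.
Life L = V_lim·H/(K·W) = 1.628e-10 · 5.692e+08 / (6.420e-07 · 92.02) = 1568 m.

value=1568 m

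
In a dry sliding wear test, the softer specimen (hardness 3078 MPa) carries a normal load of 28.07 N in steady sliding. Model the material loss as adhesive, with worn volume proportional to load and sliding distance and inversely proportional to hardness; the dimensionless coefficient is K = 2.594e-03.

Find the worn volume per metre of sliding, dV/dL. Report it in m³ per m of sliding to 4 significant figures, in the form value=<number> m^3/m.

value=2.366e-11 m^3/m

Intermediate values appear rounded. All arithmetic holds exact precision — rounded just once: four significant figures.
Hardness H = 3078 MPa = 3.078e+09 Pa.
Expressed in SI base units: W = 28.07 N, H = 3.078e+09 Pa, K = 2.594e-03.
Sliding wear rate dV/dL = K·W/H, per unit distance: 2.594e-03 · 28.07 / 3.078e+09 = 2.366e-11 m³/m.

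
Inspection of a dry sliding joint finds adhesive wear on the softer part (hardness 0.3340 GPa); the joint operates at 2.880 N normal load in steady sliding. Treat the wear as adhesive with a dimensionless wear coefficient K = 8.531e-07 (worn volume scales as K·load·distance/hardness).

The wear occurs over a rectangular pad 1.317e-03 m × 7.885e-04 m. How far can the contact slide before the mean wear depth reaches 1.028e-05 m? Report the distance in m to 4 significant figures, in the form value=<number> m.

Shown intermediates are rounded. Each operation keeps exact precision — one last rounding: 4 significant figures.
Convert: Hardness H = 0.3340 GPa = 3.340e+08 Pa.
Convert: Contact area A = 1.317e-03 m × 7.885e-04 m = 1.038e-06 m².
Restated in SI base units: W = 2.880 N, H = 3.340e+08 Pa, K = 8.531e-07.
Limit volume V_lim = h_lim·A = 1.028e-05 · 1.038e-06 = 1.068e-11 m³.
Life L = V_lim·H/(K·W) = 1.068e-11 · 3.340e+08 / (8.531e-07 · 2.880) = 1451 m.

value=1451 m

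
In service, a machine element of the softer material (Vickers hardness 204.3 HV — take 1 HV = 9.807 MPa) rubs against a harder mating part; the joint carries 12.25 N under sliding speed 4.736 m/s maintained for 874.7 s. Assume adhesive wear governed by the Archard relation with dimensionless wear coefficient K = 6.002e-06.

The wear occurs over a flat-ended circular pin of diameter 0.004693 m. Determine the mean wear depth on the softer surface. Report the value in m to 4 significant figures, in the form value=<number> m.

value=8.788e-06 m

Quoted intermediates are rounded, and all working math maintains exact precision, and a lone final rounding, at four significant digits.
The distance L = v·t = 4.736 m/s × 874.7 s = 4143 m.
Hardness H = 204.3 HV × 9.807 MPa/HV = 2004 MPa = 2.004e+09 Pa.
Contact area A = π·d²/4 = π·(0.004693 m)²/4 = 1.730e-05 m².
In SI base units: W = 12.25 N, H = 2.004e+09 Pa, K = 6.002e-06.
The Archard volume V = K·W·L/H = 6.002e-06 · 12.25 · 4143 / 2.004e+09 = 1.520e-10 m³.
Wear depth h = V/A = 1.520e-10 / 1.730e-05 = 8.788e-06 m.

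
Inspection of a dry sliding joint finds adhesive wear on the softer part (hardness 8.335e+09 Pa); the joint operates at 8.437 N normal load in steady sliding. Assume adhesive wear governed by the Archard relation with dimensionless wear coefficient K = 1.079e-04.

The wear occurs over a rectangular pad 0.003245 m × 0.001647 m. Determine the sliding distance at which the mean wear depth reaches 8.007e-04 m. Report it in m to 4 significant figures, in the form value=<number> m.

value=3.918e+04 m

Every step keeps full precision; intermediate values are printed rounded — one final rounding, at four significant figures.
Contact area A = 0.003245 m × 0.001647 m = 5.345e-06 m².
As SI base values: W = 8.437 N, H = 8.335e+09 Pa, K = 1.079e-04.
Allowed volume V_lim = h_lim·A = 8.007e-04 · 5.345e-06 = 4.279e-09 m³.
Life L = V_lim·H/(K·W) = 4.279e-09 · 8.335e+09 / (1.079e-04 · 8.437) = 3.918e+04 m.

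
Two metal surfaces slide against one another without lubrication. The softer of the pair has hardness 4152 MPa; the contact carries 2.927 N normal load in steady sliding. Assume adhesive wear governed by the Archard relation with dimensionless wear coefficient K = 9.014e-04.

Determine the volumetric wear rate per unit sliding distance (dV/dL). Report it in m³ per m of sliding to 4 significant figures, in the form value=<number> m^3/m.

value=6.355e-13 m^3/m

Intermediates appear rounded, and the computation holds full float precision, and rounded just once to four significant figures.
Hardness H = 4152 MPa = 4.152e+09 Pa.
In SI base units: W = 2.927 N, H = 4.152e+09 Pa, K = 9.014e-04.
The wear rate dV/dL = K·W/H, per unit distance: 9.014e-04 · 2.927 / 4.152e+09 = 6.355e-13 m³/m.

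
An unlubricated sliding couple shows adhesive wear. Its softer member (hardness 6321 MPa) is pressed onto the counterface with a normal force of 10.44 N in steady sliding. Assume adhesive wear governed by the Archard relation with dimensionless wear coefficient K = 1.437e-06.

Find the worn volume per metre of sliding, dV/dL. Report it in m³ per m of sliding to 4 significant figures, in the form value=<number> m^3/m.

value=2.373e-15 m^3/m

Shown intermediates are rounded, and the computation maintains exact precision — a lone final rounding: 4 significant figures.
Convert: Hardness H = 6321 MPa = 6.321e+09 Pa.
Collected in SI base units: W = 10.44 N, H = 6.321e+09 Pa, K = 1.437e-06.
Wear rate dV/dL = K·W/H: 1.437e-06 · 10.44 / 6.321e+09 = 2.373e-15 m³/m.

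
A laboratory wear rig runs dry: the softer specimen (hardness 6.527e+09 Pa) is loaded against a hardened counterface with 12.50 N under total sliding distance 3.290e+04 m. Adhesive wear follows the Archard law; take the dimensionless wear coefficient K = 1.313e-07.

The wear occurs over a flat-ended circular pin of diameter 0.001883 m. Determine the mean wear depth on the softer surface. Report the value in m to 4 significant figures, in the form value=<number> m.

value=2.971e-06 m

Intermediates are shown rounded, and every step runs at full float precision, and a single final rounding: 4 significant digits.
Contact area A = π·d²/4 = π·(0.001883 m)²/4 = 2.785e-06 m².
Collected in SI base units: W = 12.50 N, H = 6.527e+09 Pa, K = 1.313e-07.
Apply Archard: V = K·W·L/H = 1.313e-07 · 12.50 · 3.290e+04 / 6.527e+09 = 8.273e-12 m³.
Average depth h = V/A = 8.273e-12 / 2.785e-06 = 2.971e-06 m.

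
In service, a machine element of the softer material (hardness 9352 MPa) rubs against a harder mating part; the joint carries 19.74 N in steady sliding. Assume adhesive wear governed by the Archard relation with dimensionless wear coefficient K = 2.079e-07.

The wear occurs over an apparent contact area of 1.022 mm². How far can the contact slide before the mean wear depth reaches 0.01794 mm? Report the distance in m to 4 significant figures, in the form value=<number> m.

The algebra runs at exact precision, and intermediate values appear rounded. Rounded just once to four significant digits.
Hardness H = 9352 MPa = 9.352e+09 Pa.
Contact area A = 1.022 mm² = 1.022e-06 m².
Depth limit h_lim = 0.01794 mm = 1.794e-05 m.
Working in SI base units: W = 19.74 N, H = 9.352e+09 Pa, K = 2.079e-07.
Allowed volume V_lim = h_lim·A = 1.794e-05 · 1.022e-06 = 1.833e-11 m³.
Life L = V_lim·H/(K·W) = 1.833e-11 · 9.352e+09 / (2.079e-07 · 19.74) = 4.178e+04 m.

value=4.178e+04 m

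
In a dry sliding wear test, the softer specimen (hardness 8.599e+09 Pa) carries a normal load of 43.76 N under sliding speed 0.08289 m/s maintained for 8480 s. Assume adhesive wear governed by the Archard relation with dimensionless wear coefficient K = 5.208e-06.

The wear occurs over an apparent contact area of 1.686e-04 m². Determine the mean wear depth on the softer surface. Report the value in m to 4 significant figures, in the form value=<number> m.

The algebra maintains full float precision, and intermediate values are printed rounded. Rounded once at the end, at four significant figures.
Convert: Path length L = v·t = 0.08289 m/s × 8480 s = 702.9 m.
As SI base values: W = 43.76 N, H = 8.599e+09 Pa, K = 5.208e-06.
Volume removed: V = K·W·L/H = 5.208e-06 · 43.76 · 702.9 / 8.599e+09 = 1.863e-11 m³.
Wear depth h = V/A = 1.863e-11 / 1.686e-04 = 1.105e-07 m.

value=1.105e-07 m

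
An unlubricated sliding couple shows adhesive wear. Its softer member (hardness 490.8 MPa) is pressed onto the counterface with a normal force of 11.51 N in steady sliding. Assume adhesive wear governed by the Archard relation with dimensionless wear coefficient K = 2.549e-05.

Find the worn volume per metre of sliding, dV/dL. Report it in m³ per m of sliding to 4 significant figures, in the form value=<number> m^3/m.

Each operation holds full float precision; quoted intermediates are rounded, and rounded once at the end, at four significant digits.
Convert: Hardness H = 490.8 MPa = 4.908e+08 Pa.
Collected in SI base units: W = 11.51 N, H = 4.908e+08 Pa, K = 2.549e-05.
Rate of wear dV/dL = K·W/H, so: 2.549e-05 · 11.51 / 4.908e+08 = 5.978e-13 m³/m.

value=5.978e-13 m^3/m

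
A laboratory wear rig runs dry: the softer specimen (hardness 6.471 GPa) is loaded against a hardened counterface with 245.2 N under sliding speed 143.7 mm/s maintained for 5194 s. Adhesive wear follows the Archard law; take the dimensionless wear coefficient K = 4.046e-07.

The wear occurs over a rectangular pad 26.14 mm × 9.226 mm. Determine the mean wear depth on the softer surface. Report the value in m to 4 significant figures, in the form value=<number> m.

value=4.745e-08 m

The intermediates appear rounded — the algebra maintains exact precision; one last rounding: 4 significant figures.
Sliding speed v = 143.7 mm/s = 0.1437 m/s. Path length L = v·t = 0.1437 m/s × 5194 s = 746.4 m.
Hardness H = 6.471 GPa = 6.471e+09 Pa.
Pad sides 26.14 mm × 9.226 mm = 0.02614 m × 0.009226 m. Contact area A = 0.02614 m × 0.009226 m = 2.412e-04 m².
Expressed in SI base units: W = 245.2 N, H = 6.471e+09 Pa, K = 4.046e-07.
Archard relation: V = K·W·L/H = 4.046e-07 · 245.2 · 746.4 / 6.471e+09 = 1.144e-11 m³.
Mean wear depth h = V/A = 1.144e-11 / 2.412e-04 = 4.745e-08 m.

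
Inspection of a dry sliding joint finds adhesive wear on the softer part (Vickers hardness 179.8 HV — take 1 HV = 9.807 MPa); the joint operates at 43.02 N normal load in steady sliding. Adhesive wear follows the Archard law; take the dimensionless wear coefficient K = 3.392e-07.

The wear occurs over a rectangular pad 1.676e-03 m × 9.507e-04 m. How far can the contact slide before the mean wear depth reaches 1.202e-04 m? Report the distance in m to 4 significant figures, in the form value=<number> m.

value=2.314e+04 m

The algebra keeps full precision — intermediate values are displayed rounded; one last rounding: 4 significant figures.
Hardness H = 179.8 HV × 9.807 MPa/HV = 1763 MPa = 1.763e+09 Pa.
Contact area A = 1.676e-03 m × 9.507e-04 m = 1.593e-06 m².
In SI base units: W = 43.02 N, H = 1.763e+09 Pa, K = 3.392e-07.
At the depth limit, V_lim = h_lim·A = 1.202e-04 · 1.593e-06 = 1.915e-10 m³.
Inverting, life L = V_lim·H/(K·W) = 1.915e-10 · 1.763e+09 / (3.392e-07 · 43.02) = 2.314e+04 m.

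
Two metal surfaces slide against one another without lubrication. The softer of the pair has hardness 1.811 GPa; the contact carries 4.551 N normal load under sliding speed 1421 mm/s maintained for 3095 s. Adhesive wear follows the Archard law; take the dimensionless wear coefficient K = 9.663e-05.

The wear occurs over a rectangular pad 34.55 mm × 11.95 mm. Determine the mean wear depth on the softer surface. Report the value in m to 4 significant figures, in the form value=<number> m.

Displayed values are rounded. The algebra carries exact precision. Rounded once at the end, at 4 significant figures.
Convert: Sliding speed v = 1421 mm/s = 1.421 m/s. Sliding distance L = v·t = 1.421 m/s × 3095 s = 4398 m.
Convert: Hardness H = 1.811 GPa = 1.811e+09 Pa.
Convert: Pad sides 34.55 mm × 11.95 mm = 0.03455 m × 0.01195 m. Contact area A = 0.03455 m × 0.01195 m = 4.129e-04 m².
As SI base values: W = 4.551 N, H = 1.811e+09 Pa, K = 9.663e-05.
Archard volume V = K·W·L/H = 9.663e-05 · 4.551 · 4398 / 1.811e+09 = 1.068e-09 m³.
Depth h = V/A = 1.068e-09 / 4.129e-04 = 2.587e-06 m.

value=2.587e-06 m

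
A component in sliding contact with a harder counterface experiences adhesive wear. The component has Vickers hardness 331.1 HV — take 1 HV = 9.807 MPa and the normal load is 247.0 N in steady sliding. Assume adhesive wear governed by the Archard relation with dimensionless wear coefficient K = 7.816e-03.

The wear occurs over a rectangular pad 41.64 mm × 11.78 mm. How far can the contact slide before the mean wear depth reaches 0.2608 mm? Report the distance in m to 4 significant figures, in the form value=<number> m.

Quoted intermediates are rounded, and all working math holds full precision, and one final rounding: four significant figures.
Convert: Hardness H = 331.1 HV × 9.807 MPa/HV = 3247 MPa = 3.247e+09 Pa.
Convert: Pad sides 41.64 mm × 11.78 mm = 0.04164 m × 0.01178 m. Contact area A = 0.04164 m × 0.01178 m = 4.905e-04 m².
Convert: Depth limit h_lim = 0.2608 mm = 2.608e-04 m.
In SI base units: W = 247.0 N, H = 3.247e+09 Pa, K = 7.816e-03.
At the depth limit, V_lim = h_lim·A = 2.608e-04 · 4.905e-04 = 1.279e-07 m³.
Inverting, life L = V_lim·H/(K·W) = 1.279e-07 · 3.247e+09 / (7.816e-03 · 247.0) = 215.2 m.

value=215.2 m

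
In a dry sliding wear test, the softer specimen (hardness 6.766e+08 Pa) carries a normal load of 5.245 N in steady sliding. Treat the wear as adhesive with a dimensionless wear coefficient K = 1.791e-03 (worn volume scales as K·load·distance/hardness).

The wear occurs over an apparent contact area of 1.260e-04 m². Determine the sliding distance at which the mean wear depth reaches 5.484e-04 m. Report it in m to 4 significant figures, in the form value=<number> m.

value=4977 m

Displayed values are rounded. Each operation keeps exact precision — a single final rounding, at four significant digits.
Working in SI base units: W = 5.245 N, H = 6.766e+08 Pa, K = 1.791e-03.
Wearable volume V_lim = h_lim·A = 5.484e-04 · 1.260e-04 = 6.910e-08 m³.
So the life L = V_lim·H/(K·W) = 6.910e-08 · 6.766e+08 / (1.791e-03 · 5.245) = 4977 m.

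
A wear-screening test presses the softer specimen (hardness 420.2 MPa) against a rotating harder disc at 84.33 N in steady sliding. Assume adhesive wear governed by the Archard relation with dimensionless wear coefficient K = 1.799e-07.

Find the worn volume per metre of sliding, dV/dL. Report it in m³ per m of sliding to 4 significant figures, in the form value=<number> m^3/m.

All working math runs at exact precision. Intermediates appear rounded — rounded once at the end: 4 significant figures.
Convert: Hardness H = 420.2 MPa = 4.202e+08 Pa.
In SI base units, W = 84.33 N, H = 4.202e+08 Pa, K = 1.799e-07.
Volumetric rate dV/dL = K·W/H: 1.799e-07 · 84.33 / 4.202e+08 = 3.610e-14 m³/m.

value=3.610e-14 m^3/m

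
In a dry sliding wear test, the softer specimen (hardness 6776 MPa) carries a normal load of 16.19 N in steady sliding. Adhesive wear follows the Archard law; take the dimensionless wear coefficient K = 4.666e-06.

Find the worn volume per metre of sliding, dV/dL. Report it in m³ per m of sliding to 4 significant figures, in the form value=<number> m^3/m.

value=1.115e-14 m^3/m

Every step holds full precision; the intermediates are printed rounded — rounded once at the end: four significant digits.
Hardness H = 6776 MPa = 6.776e+09 Pa.
Collected in SI base units: W = 16.19 N, H = 6.776e+09 Pa, K = 4.666e-06.
Sliding wear rate dV/dL = K·W/H, per unit distance: 4.666e-06 · 16.19 / 6.776e+09 = 1.115e-14 m³/m.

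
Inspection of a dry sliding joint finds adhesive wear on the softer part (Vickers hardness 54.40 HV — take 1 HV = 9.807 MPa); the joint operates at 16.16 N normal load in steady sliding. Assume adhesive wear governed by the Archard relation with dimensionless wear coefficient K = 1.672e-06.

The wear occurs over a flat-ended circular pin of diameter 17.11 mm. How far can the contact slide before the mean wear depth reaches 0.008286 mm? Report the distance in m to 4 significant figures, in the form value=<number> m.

Intermediate values are displayed rounded — every step keeps full precision; a single final rounding, at 4 significant digits.
Convert: Hardness H = 54.40 HV × 9.807 MPa/HV = 533.5 MPa = 5.335e+08 Pa.
Convert: Pin diameter d = 17.11 mm = 0.01711 m. Contact area A = π·d²/4 = π·(0.01711 m)²/4 = 2.299e-04 m².
Convert: Depth limit h_lim = 0.008286 mm = 8.286e-06 m.
Working in SI base units: W = 16.16 N, H = 5.335e+08 Pa, K = 1.672e-06.
Limit volume V_lim = h_lim·A = 8.286e-06 · 2.299e-04 = 1.905e-09 m³.
So the life L = V_lim·H/(K·W) = 1.905e-09 · 5.335e+08 / (1.672e-06 · 16.16) = 3.762e+04 m.

value=3.762e+04 m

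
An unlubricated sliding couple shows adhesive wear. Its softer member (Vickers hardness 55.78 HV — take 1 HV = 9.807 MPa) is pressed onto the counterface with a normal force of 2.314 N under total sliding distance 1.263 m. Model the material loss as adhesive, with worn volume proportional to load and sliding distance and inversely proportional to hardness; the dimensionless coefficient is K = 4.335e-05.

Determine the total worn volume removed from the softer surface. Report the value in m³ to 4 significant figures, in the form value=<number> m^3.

The computation keeps full float precision — intermediates are printed rounded. Rounded once at the end to four significant digits.
Convert: Hardness H = 55.78 HV × 9.807 MPa/HV = 547.0 MPa = 5.470e+08 Pa.
Expressed in SI base units: W = 2.314 N, H = 5.470e+08 Pa, K = 4.335e-05.
The Archard volume V = K·W·L/H = 4.335e-05 · 2.314 · 1.263 / 5.470e+08 = 2.316e-13 m³.

value=2.316e-13 m^3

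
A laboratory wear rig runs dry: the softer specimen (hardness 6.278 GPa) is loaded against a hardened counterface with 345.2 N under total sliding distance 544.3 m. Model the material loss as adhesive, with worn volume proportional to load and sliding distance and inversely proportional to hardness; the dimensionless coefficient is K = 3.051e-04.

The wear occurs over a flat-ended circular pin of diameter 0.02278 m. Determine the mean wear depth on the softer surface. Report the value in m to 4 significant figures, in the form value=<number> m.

Quoted intermediates are rounded, and the algebra maintains full float precision; one last rounding, at 4 significant figures.
Hardness H = 6.278 GPa = 6.278e+09 Pa.
Contact area A = π·d²/4 = π·(0.02278 m)²/4 = 4.076e-04 m².
Working in SI base units: W = 345.2 N, H = 6.278e+09 Pa, K = 3.051e-04.
Archard relation: V = K·W·L/H = 3.051e-04 · 345.2 · 544.3 / 6.278e+09 = 9.131e-09 m³.
Average depth h = V/A = 9.131e-09 / 4.076e-04 = 2.240e-05 m.

value=2.240e-05 m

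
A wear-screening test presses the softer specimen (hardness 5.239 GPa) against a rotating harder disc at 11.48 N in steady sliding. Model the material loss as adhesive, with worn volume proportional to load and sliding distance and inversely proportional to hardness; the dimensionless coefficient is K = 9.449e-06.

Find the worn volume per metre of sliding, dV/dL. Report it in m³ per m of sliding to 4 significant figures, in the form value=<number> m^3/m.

value=2.071e-14 m^3/m

Intermediates are displayed rounded — all arithmetic runs at full float precision — a single final rounding: 4 significant figures.
Convert: Hardness H = 5.239 GPa = 5.239e+09 Pa.
Restated in SI base units: W = 11.48 N, H = 5.239e+09 Pa, K = 9.449e-06.
Volumetric rate dV/dL = K·W/H, per unit distance: 9.449e-06 · 11.48 / 5.239e+09 = 2.071e-14 m³/m.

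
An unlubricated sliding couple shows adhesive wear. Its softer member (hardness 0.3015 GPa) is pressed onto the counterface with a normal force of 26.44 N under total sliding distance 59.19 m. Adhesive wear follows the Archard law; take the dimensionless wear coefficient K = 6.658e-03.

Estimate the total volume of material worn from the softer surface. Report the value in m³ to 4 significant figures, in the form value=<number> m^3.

All working math runs at full precision; intermediates are displayed rounded, and rounded just once to 4 significant digits.
Convert: Hardness H = 0.3015 GPa = 3.015e+08 Pa.
In SI base units, W = 26.44 N, H = 3.015e+08 Pa, K = 6.658e-03.
Volume removed: V = K·W·L/H = 6.658e-03 · 26.44 · 59.19 / 3.015e+08 = 3.456e-08 m³.

value=3.456e-08 m^3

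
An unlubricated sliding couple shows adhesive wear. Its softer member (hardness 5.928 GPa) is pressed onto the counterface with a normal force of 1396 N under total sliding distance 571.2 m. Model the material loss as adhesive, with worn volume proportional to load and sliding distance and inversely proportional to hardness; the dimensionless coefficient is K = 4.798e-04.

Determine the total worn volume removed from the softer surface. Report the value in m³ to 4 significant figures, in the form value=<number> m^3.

value=6.454e-08 m^3

The intermediates are displayed rounded, and all working math carries exact precision; rounded once at the end to four significant figures.
Convert: Hardness H = 5.928 GPa = 5.928e+09 Pa.
Working in SI base units: W = 1396 N, H = 5.928e+09 Pa, K = 4.798e-04.
Volume removed: V = K·W·L/H = 4.798e-04 · 1396 · 571.2 / 5.928e+09 = 6.454e-08 m³.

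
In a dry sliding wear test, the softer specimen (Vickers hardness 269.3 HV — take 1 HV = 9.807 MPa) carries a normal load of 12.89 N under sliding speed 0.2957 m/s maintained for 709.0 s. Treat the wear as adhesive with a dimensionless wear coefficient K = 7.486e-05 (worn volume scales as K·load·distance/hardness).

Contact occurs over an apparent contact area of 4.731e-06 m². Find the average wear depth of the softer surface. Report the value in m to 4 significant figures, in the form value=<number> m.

value=1.619e-05 m

Intermediates are printed rounded. All arithmetic keeps exact precision; rounded just once to 4 significant figures.
Convert: Distance L = v·t = 0.2957 m/s × 709.0 s = 209.7 m.
Convert: Hardness H = 269.3 HV × 9.807 MPa/HV = 2641 MPa = 2.641e+09 Pa.
As SI base values: W = 12.89 N, H = 2.641e+09 Pa, K = 7.486e-05.
Apply Archard: V = K·W·L/H = 7.486e-05 · 12.89 · 209.7 / 2.641e+09 = 7.660e-11 m³.
Average depth h = V/A = 7.660e-11 / 4.731e-06 = 1.619e-05 m.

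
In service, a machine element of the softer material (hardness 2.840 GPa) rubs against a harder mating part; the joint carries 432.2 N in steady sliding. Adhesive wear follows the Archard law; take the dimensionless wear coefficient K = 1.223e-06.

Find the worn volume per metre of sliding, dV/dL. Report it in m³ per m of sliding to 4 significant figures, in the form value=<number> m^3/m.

The algebra runs at full float precision — the intermediates are shown rounded, and one last rounding, at 4 significant figures.
Hardness H = 2.840 GPa = 2.840e+09 Pa.
As SI base values: W = 432.2 N, H = 2.840e+09 Pa, K = 1.223e-06.
The wear rate dV/dL = K·W/H: 1.223e-06 · 432.2 / 2.840e+09 = 1.861e-13 m³/m.

value=1.861e-13 m^3/m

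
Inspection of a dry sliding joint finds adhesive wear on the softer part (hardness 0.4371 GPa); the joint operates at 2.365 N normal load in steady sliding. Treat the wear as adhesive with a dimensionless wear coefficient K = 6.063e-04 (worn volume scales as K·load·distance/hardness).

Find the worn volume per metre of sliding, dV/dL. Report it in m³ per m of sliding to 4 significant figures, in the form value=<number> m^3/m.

The computation holds full precision. The intermediates are displayed rounded; one last rounding: 4 significant figures.
Hardness H = 0.4371 GPa = 4.371e+08 Pa.
SI base units throughout: W = 2.365 N, H = 4.371e+08 Pa, K = 6.063e-04.
The wear rate dV/dL = K·W/H, per unit distance: 6.063e-04 · 2.365 / 4.371e+08 = 3.280e-12 m³/m.

value=3.280e-12 m^3/m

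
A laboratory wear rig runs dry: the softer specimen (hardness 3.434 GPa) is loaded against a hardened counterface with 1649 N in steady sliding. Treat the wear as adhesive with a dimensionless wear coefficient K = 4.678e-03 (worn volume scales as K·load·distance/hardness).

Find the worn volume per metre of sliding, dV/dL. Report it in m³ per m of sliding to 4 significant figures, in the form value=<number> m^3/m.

value=2.246e-09 m^3/m

The intermediates appear rounded; the computation maintains exact precision, and a lone final rounding to 4 significant digits.
Convert: Hardness H = 3.434 GPa = 3.434e+09 Pa.
Restated in SI base units: W = 1649 N, H = 3.434e+09 Pa, K = 4.678e-03.
Sliding wear rate dV/dL = K·W/H (no L dependence): 4.678e-03 · 1649 / 3.434e+09 = 2.246e-09 m³/m.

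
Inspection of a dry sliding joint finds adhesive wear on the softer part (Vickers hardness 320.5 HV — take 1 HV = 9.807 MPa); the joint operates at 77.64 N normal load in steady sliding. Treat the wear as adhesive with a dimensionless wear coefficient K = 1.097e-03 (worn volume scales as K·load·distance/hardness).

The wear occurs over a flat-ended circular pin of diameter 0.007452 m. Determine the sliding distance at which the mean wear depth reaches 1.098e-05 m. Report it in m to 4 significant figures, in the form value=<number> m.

Intermediates are displayed rounded; all working math carries full float precision — rounded once at the end to 4 significant figures.
Hardness H = 320.5 HV × 9.807 MPa/HV = 3143 MPa = 3.143e+09 Pa.
Contact area A = π·d²/4 = π·(0.007452 m)²/4 = 4.361e-05 m².
As SI base values: W = 77.64 N, H = 3.143e+09 Pa, K = 1.097e-03.
Volume at the limit: V_lim = h_lim·A = 1.098e-05 · 4.361e-05 = 4.789e-10 m³.
Inverting, life L = V_lim·H/(K·W) = 4.789e-10 · 3.143e+09 / (1.097e-03 · 77.64) = 17.67 m.

value=17.67 m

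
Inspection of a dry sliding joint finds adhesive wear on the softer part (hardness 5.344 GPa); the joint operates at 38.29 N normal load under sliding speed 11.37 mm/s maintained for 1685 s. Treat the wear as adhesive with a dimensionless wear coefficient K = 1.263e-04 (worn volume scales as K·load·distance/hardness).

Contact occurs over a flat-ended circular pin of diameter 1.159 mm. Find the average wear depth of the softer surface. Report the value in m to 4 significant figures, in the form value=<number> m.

value=1.643e-05 m

Displayed values are rounded — all arithmetic runs at exact precision — rounded just once to four significant figures.
Convert: Sliding speed v = 11.37 mm/s = 0.01137 m/s. Path length L = v·t = 0.01137 m/s × 1685 s = 19.16 m.
Convert: Hardness H = 5.344 GPa = 5.344e+09 Pa.
Convert: Pin diameter d = 1.159 mm = 0.001159 m. Contact area A = π·d²/4 = π·(0.001159 m)²/4 = 1.055e-06 m².
As SI base values: W = 38.29 N, H = 5.344e+09 Pa, K = 1.263e-04.
Archard relation: V = K·W·L/H = 1.263e-04 · 38.29 · 19.16 / 5.344e+09 = 1.734e-11 m³.
Average depth h = V/A = 1.734e-11 / 1.055e-06 = 1.643e-05 m.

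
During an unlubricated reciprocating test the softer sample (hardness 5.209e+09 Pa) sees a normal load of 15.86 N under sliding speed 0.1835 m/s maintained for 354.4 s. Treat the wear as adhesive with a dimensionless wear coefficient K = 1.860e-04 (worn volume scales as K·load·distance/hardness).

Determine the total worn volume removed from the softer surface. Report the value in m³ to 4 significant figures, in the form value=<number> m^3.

The intermediates appear rounded. Every step runs at full float precision; one last rounding to 4 significant digits.
Path length L = v·t = 0.1835 m/s × 354.4 s = 65.03 m.
In SI base units: W = 15.86 N, H = 5.209e+09 Pa, K = 1.860e-04.
Wear volume V = K·W·L/H = 1.860e-04 · 15.86 · 65.03 / 5.209e+09 = 3.683e-11 m³.

value=3.683e-11 m^3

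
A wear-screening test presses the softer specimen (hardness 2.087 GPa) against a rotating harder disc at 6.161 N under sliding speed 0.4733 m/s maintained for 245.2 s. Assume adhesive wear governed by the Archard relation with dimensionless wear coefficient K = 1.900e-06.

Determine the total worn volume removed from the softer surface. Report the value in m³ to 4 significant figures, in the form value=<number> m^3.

value=6.509e-13 m^3

Intermediates are shown rounded; all arithmetic holds exact precision, and a lone final rounding: 4 significant digits.
Convert: The distance L = v·t = 0.4733 m/s × 245.2 s = 116.1 m.
Convert: Hardness H = 2.087 GPa = 2.087e+09 Pa.
SI base units throughout: W = 6.161 N, H = 2.087e+09 Pa, K = 1.900e-06.
Archard relation: V = K·W·L/H = 1.900e-06 · 6.161 · 116.1 / 2.087e+09 = 6.509e-13 m³.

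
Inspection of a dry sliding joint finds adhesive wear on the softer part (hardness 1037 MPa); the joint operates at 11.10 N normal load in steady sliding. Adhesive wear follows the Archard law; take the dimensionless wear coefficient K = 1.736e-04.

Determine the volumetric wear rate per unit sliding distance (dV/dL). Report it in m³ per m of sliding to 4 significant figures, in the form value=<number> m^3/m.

The intermediates are printed rounded. The computation keeps exact precision, and rounded just once: 4 significant digits.
Hardness H = 1037 MPa = 1.037e+09 Pa.
SI base units throughout: W = 11.10 N, H = 1.037e+09 Pa, K = 1.736e-04.
Sliding wear rate dV/dL = K·W/H, so: 1.736e-04 · 11.10 / 1.037e+09 = 1.858e-12 m³/m.

value=1.858e-12 m^3/m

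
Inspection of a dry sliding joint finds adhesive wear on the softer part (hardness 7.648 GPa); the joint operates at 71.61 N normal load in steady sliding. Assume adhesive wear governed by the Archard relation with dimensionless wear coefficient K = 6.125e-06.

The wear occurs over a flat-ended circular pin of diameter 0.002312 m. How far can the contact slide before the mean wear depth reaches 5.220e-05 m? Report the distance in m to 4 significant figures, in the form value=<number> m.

The algebra holds full precision, and intermediate values are printed rounded; a lone final rounding, at four significant figures.
Hardness H = 7.648 GPa = 7.648e+09 Pa.
Contact area A = π·d²/4 = π·(0.002312 m)²/4 = 4.198e-06 m².
Restated in SI base units: W = 71.61 N, H = 7.648e+09 Pa, K = 6.125e-06.
Limit volume V_lim = h_lim·A = 5.220e-05 · 4.198e-06 = 2.191e-10 m³.
So the life L = V_lim·H/(K·W) = 2.191e-10 · 7.648e+09 / (6.125e-06 · 71.61) = 3821 m.

value=3821 m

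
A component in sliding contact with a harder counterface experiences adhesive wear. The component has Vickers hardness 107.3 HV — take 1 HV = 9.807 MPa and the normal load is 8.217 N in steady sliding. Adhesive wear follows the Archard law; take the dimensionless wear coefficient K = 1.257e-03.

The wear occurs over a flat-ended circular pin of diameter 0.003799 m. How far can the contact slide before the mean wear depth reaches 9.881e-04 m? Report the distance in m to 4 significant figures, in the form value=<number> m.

value=1141 m

All arithmetic maintains full float precision, and intermediate values appear rounded. Rounded just once, at 4 significant digits.
Hardness H = 107.3 HV × 9.807 MPa/HV = 1052 MPa = 1.052e+09 Pa.
Contact area A = π·d²/4 = π·(0.003799 m)²/4 = 1.134e-05 m².
In SI base units: W = 8.217 N, H = 1.052e+09 Pa, K = 1.257e-03.
Limit volume V_lim = h_lim·A = 9.881e-04 · 1.134e-05 = 1.120e-08 m³.
Life L = V_lim·H/(K·W) = 1.120e-08 · 1.052e+09 / (1.257e-03 · 8.217) = 1141 m.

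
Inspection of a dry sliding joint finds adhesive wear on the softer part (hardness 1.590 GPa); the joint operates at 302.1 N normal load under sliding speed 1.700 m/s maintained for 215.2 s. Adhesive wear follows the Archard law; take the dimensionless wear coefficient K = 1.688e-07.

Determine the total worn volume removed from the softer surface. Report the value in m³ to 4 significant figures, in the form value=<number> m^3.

Intermediate values appear rounded; all working math maintains full float precision — a lone final rounding, at 4 significant figures.
Convert: Distance L = v·t = 1.700 m/s × 215.2 s = 365.8 m.
Convert: Hardness H = 1.590 GPa = 1.590e+09 Pa.
As SI base values: W = 302.1 N, H = 1.590e+09 Pa, K = 1.688e-07.
The Archard volume V = K·W·L/H = 1.688e-07 · 302.1 · 365.8 / 1.590e+09 = 1.173e-11 m³.

value=1.173e-11 m^3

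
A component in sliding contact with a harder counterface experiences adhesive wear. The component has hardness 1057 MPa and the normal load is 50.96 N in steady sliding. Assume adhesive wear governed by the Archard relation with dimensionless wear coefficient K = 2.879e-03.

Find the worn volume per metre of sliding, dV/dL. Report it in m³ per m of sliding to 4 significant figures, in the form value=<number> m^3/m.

The computation maintains full precision. Intermediate values are shown rounded, and rounded once at the end, at four significant figures.
Hardness H = 1057 MPa = 1.057e+09 Pa.
As SI base values: W = 50.96 N, H = 1.057e+09 Pa, K = 2.879e-03.
Sliding wear rate dV/dL = K·W/H, per unit distance: 2.879e-03 · 50.96 / 1.057e+09 = 1.388e-10 m³/m.

value=1.388e-10 m^3/m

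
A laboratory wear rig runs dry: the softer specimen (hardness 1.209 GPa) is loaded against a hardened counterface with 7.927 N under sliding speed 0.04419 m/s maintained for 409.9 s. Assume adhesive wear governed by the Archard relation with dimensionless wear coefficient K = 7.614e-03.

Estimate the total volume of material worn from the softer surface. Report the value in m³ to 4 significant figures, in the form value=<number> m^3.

All arithmetic keeps full precision. Intermediates are shown rounded; rounded once at the end: four significant digits.
Total distance L = v·t = 0.04419 m/s × 409.9 s = 18.11 m.
Hardness H = 1.209 GPa = 1.209e+09 Pa.
Expressed in SI base units: W = 7.927 N, H = 1.209e+09 Pa, K = 7.614e-03.
Worn volume V = K·W·L/H = 7.614e-03 · 7.927 · 18.11 / 1.209e+09 = 9.043e-10 m³.

value=9.043e-10 m^3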